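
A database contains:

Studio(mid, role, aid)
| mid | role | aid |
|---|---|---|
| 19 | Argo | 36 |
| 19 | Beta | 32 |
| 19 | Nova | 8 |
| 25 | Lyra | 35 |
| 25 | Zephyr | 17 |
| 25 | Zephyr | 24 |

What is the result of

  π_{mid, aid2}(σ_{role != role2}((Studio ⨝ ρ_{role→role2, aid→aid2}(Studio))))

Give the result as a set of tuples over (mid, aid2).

{(19, 32), (19, 36), (19, 8), (25, 17), (25, 24), (25, 35)}

ρ[role→role2, aid→aid2]: schema becomes (mid, role2, aid2); tuples unchanged.
Natural join on mid: {(19, Argo, 36, Argo, 36), (19, Argo, 36, Beta, 32), (19, Argo, 36, Nova, 8), (19, Beta, 32, Argo, 36), (19, Beta, 32, Beta, 32), (19, Beta, 32, Nova, 8), (19, Nova, 8, Argo, 36), (19, Nova, 8, Beta, 32), (19, Nova, 8, Nova, 8), (25, Lyra, 35, Lyra, 35), (25, Lyra, 35, Zephyr, 17), (25, Lyra, 35, Zephyr, 24), (25, Zephyr, 17, Lyra, 35), (25, Zephyr, 17, Zephyr, 17), (25, Zephyr, 17, Zephyr, 24), (25, Zephyr, 24, Lyra, 35), (25, Zephyr, 24, Zephyr, 17), (25, Zephyr, 24, Zephyr, 24)}
σ[role != role2]: keep tuples satisfying role != role2 → {(19, Argo, 36, Beta, 32), (19, Argo, 36, Nova, 8), (19, Beta, 32, Argo, 36), (19, Beta, 32, Nova, 8), (19, Nova, 8, Argo, 36), (19, Nova, 8, Beta, 32), (25, Lyra, 35, Zephyr, 17), (25, Lyra, 35, Zephyr, 24), (25, Zephyr, 17, Lyra, 35), (25, Zephyr, 24, Lyra, 35)}
Keep only column(s) mid, aid2 (4 duplicate(s) eliminated): {(19, 32), (19, 36), (19, 8), (25, 17), (25, 24), (25, 35)}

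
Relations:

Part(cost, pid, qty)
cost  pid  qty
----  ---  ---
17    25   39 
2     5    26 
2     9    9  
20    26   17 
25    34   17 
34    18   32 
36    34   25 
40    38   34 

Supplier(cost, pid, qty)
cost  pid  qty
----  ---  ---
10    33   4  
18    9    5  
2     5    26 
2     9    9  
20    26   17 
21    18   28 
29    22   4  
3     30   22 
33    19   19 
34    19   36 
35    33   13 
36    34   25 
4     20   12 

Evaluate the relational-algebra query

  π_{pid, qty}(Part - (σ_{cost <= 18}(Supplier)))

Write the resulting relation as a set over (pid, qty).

Apply σ_{cost <= 18}; surviving tuples: {(10, 33, 4), (18, 9, 5), (2, 5, 26), (2, 9, 9), (3, 30, 22), (4, 20, 12)}
Set difference of the two operands is {(17, 25, 39), (20, 26, 17), (25, 34, 17), (34, 18, 32), (36, 34, 25), (40, 38, 34)}.
π_{pid, qty} gives {(18, 32), (25, 39), (26, 17), (34, 17), (34, 25), (38, 34)}.

{(18, 32), (25, 39), (26, 17), (34, 17), (34, 25), (38, 34)}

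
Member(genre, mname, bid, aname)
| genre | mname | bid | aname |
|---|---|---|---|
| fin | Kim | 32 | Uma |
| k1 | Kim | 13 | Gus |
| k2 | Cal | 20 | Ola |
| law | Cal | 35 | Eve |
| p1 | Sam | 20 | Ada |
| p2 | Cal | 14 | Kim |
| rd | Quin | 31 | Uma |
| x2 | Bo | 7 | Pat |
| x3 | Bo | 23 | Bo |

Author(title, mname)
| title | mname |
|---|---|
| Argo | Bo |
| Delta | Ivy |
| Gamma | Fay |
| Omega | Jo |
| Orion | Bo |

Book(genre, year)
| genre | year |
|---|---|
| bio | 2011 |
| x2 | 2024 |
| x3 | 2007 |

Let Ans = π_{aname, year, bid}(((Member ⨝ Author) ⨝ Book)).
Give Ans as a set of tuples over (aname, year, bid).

Member ⋈ Author (natural join on mname): {(x2, Bo, 7, Pat, Argo), (x2, Bo, 7, Pat, Orion), (x3, Bo, 23, Bo, Argo), (x3, Bo, 23, Bo, Orion)}
(Member ⨝ Author) ⋈ Book (natural join on genre): {(x2, Bo, 7, Pat, Argo, 2024), (x2, Bo, 7, Pat, Orion, 2024), (x3, Bo, 23, Bo, Argo, 2007), (x3, Bo, 23, Bo, Orion, 2007)}
π_{aname, year, bid} gives {(Bo, 2007, 23), (Pat, 2024, 7)} (2 duplicate(s) eliminated).

{(Bo, 2007, 23), (Pat, 2024, 7)}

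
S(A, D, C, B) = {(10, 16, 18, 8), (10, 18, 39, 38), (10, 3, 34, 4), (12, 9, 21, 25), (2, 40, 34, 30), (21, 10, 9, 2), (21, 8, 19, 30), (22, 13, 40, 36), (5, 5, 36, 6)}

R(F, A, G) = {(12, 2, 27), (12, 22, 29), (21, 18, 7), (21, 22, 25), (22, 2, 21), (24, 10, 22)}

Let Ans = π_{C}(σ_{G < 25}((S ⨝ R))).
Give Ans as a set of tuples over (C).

{18, 34, 39}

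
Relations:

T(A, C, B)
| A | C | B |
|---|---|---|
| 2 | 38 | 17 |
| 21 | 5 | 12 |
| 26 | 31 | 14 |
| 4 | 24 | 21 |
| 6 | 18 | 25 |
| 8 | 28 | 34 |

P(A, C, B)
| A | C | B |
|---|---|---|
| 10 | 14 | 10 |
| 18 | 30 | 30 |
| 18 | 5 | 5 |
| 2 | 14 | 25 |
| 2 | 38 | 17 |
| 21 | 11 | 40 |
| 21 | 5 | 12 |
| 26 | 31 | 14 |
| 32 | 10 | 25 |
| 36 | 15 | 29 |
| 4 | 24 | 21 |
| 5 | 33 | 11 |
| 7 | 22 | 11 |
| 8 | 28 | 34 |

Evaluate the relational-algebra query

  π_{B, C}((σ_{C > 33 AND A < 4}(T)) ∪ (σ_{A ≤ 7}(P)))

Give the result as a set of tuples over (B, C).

Apply σ_{C > 33 AND A < 4}; surviving tuples: {(2, 38, 17)}
Apply σ_{A ≤ 7}; surviving tuples: {(2, 14, 25), (2, 38, 17), (4, 24, 21), (5, 33, 11), (7, 22, 11)}
Set union of the two operands is {(2, 14, 25), (2, 38, 17), (4, 24, 21), (5, 33, 11), (7, 22, 11)}.
π[B, C]: project onto (B, C) → {(11, 22), (11, 33), (17, 38), (21, 24), (25, 14)}

{(11, 22), (11, 33), (17, 38), (21, 24), (25, 14)}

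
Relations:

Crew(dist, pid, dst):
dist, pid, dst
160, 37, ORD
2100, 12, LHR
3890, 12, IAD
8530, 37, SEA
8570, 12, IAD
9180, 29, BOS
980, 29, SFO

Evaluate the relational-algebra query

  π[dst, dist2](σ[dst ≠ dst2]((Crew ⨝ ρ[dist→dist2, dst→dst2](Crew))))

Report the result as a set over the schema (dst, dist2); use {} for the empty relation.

ρ[dist→dist2, dst→dst2]: schema becomes (dist2, pid, dst2); tuples unchanged.
Natural join on pid: {(160, 37, ORD, 160, ORD), (160, 37, ORD, 8530, SEA), (2100, 12, LHR, 2100, LHR), (2100, 12, LHR, 3890, IAD), (2100, 12, LHR, 8570, IAD), (3890, 12, IAD, 2100, LHR), (3890, 12, IAD, 3890, IAD), (3890, 12, IAD, 8570, IAD), (8530, 37, SEA, 160, ORD), (8530, 37, SEA, 8530, SEA), (8570, 12, IAD, 2100, LHR), (8570, 12, IAD, 3890, IAD), (8570, 12, IAD, 8570, IAD), (9180, 29, BOS, 9180, BOS), (9180, 29, BOS, 980, SFO), (980, 29, SFO, 9180, BOS), (980, 29, SFO, 980, SFO)}
Apply σ_{dst ≠ dst2}; surviving tuples: {(160, 37, ORD, 8530, SEA), (2100, 12, LHR, 3890, IAD), (2100, 12, LHR, 8570, IAD), (3890, 12, IAD, 2100, LHR), (8530, 37, SEA, 160, ORD), (8570, 12, IAD, 2100, LHR), (9180, 29, BOS, 980, SFO), (980, 29, SFO, 9180, BOS)}
π[dst, dist2]: project onto (dst, dist2) (1 duplicate(s) eliminated) → {(BOS, 980), (IAD, 2100), (LHR, 3890), (LHR, 8570), (ORD, 8530), (SEA, 160), (SFO, 9180)}

{(BOS, 980), (IAD, 2100), (LHR, 3890), (LHR, 8570), (ORD, 8530), (SEA, 160), (SFO, 9180)}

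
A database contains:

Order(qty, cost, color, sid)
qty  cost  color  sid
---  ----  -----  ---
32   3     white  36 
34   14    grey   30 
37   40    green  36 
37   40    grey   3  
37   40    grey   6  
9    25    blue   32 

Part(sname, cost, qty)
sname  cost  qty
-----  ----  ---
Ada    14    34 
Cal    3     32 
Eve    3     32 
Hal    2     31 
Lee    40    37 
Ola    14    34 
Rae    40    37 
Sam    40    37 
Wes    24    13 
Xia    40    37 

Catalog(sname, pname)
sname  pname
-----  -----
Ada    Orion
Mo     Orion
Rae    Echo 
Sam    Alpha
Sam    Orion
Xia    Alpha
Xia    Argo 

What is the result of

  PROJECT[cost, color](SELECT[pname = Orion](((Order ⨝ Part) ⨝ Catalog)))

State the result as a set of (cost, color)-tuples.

{(14, grey), (40, green), (40, grey)}

Joining Order and Part on qty, cost yields {(32, 3, white, 36, Cal), (32, 3, white, 36, Eve), (34, 14, grey, 30, Ada), (34, 14, grey, 30, Ola), (37, 40, green, 36, Lee), (37, 40, green, 36, Rae), (37, 40, green, 36, Sam), (37, 40, green, 36, Xia), (37, 40, grey, 3, Lee), (37, 40, grey, 3, Rae), (37, 40, grey, 3, Sam), (37, 40, grey, 3, Xia), (37, 40, grey, 6, Lee), (37, 40, grey, 6, Rae), (37, 40, grey, 6, Sam), (37, 40, grey, 6, Xia)}.
Joining (Order ⨝ Part) and Catalog on sname yields {(34, 14, grey, 30, Ada, Orion), (37, 40, green, 36, Rae, Echo), (37, 40, green, 36, Sam, Alpha), (37, 40, green, 36, Sam, Orion), (37, 40, green, 36, Xia, Alpha), (37, 40, green, 36, Xia, Argo), (37, 40, grey, 3, Rae, Echo), (37, 40, grey, 3, Sam, Alpha), (37, 40, grey, 3, Sam, Orion), (37, 40, grey, 3, Xia, Alpha), (37, 40, grey, 3, Xia, Argo), (37, 40, grey, 6, Rae, Echo), (37, 40, grey, 6, Sam, Alpha), (37, 40, grey, 6, Sam, Orion), (37, 40, grey, 6, Xia, Alpha), (37, 40, grey, 6, Xia, Argo)}.
σ[pname = Orion]: keep tuples satisfying pname = Orion → {(34, 14, grey, 30, Ada, Orion), (37, 40, green, 36, Sam, Orion), (37, 40, grey, 3, Sam, Orion), (37, 40, grey, 6, Sam, Orion)}
Keep only column(s) cost, color (1 duplicate(s) eliminated): {(14, grey), (40, green), (40, grey)}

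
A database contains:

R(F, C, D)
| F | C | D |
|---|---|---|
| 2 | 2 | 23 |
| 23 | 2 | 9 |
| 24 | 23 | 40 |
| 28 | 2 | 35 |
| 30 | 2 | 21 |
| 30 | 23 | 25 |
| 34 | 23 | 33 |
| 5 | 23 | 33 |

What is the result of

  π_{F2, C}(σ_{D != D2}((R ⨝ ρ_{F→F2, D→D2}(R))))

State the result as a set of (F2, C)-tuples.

{(2, 2), (23, 2), (24, 23), (28, 2), (30, 2), (30, 23), (34, 23), (5, 23)}

ρ[F→F2, D→D2]: schema becomes (F2, C, D2); tuples unchanged.
Natural join on C: {(2, 2, 23, 2, 23), (2, 2, 23, 23, 9), (2, 2, 23, 28, 35), (2, 2, 23, 30, 21), (23, 2, 9, 2, 23), (23, 2, 9, 23, 9), (23, 2, 9, 28, 35), (23, 2, 9, 30, 21), (24, 23, 40, 24, 40), (24, 23, 40, 30, 25), (24, 23, 40, 34, 33), (24, 23, 40, 5, 33), (28, 2, 35, 2, 23), (28, 2, 35, 23, 9), (28, 2, 35, 28, 35), (28, 2, 35, 30, 21), (30, 2, 21, 2, 23), (30, 2, 21, 23, 9), (30, 2, 21, 28, 35), (30, 2, 21, 30, 21), (30, 23, 25, 24, 40), (30, 23, 25, 30, 25), (30, 23, 25, 34, 33), (30, 23, 25, 5, 33), (34, 23, 33, 24, 40), (34, 23, 33, 30, 25), (34, 23, 33, 34, 33), (34, 23, 33, 5, 33), (5, 23, 33, 24, 40), (5, 23, 33, 30, 25), (5, 23, 33, 34, 33), (5, 23, 33, 5, 33)}
Apply σ_{D != D2}; surviving tuples: {(2, 2, 23, 23, 9), (2, 2, 23, 28, 35), (2, 2, 23, 30, 21), (23, 2, 9, 2, 23), (23, 2, 9, 28, 35), (23, 2, 9, 30, 21), (24, 23, 40, 30, 25), (24, 23, 40, 34, 33), (24, 23, 40, 5, 33), (28, 2, 35, 2, 23), (28, 2, 35, 23, 9), (28, 2, 35, 30, 21), (30, 2, 21, 2, 23), (30, 2, 21, 23, 9), (30, 2, 21, 28, 35), (30, 23, 25, 24, 40), (30, 23, 25, 34, 33), (30, 23, 25, 5, 33), (34, 23, 33, 24, 40), (34, 23, 33, 30, 25), (5, 23, 33, 24, 40), (5, 23, 33, 30, 25)}
π_{F2, C} gives {(2, 2), (23, 2), (24, 23), (28, 2), (30, 2), (30, 23), (34, 23), (5, 23)} (14 duplicate(s) eliminated).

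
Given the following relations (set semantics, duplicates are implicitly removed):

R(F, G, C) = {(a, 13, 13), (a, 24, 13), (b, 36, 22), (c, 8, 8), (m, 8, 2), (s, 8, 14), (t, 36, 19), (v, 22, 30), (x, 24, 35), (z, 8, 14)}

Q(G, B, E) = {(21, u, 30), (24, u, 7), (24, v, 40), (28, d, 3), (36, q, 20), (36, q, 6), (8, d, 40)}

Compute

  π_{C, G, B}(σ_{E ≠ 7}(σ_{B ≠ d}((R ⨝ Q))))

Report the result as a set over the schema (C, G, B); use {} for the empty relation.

{(13, 24, v), (19, 36, q), (22, 36, q), (35, 24, v)}

Joining R and Q on G yields {(a, 24, 13, u, 7), (a, 24, 13, v, 40), (b, 36, 22, q, 20), (b, 36, 22, q, 6), (c, 8, 8, d, 40), (m, 8, 2, d, 40), (s, 8, 14, d, 40), (t, 36, 19, q, 20), (t, 36, 19, q, 6), (x, 24, 35, u, 7), (x, 24, 35, v, 40), (z, 8, 14, d, 40)}.
Filtering on B ≠ d leaves {(a, 24, 13, u, 7), (a, 24, 13, v, 40), (b, 36, 22, q, 20), (b, 36, 22, q, 6), (t, 36, 19, q, 20), (t, 36, 19, q, 6), (x, 24, 35, u, 7), (x, 24, 35, v, 40)}.
Filtering on E ≠ 7 leaves {(a, 24, 13, v, 40), (b, 36, 22, q, 20), (b, 36, 22, q, 6), (t, 36, 19, q, 20), (t, 36, 19, q, 6), (x, 24, 35, v, 40)}.
Keep only column(s) C, G, B (2 duplicate(s) eliminated): {(13, 24, v), (19, 36, q), (22, 36, q), (35, 24, v)}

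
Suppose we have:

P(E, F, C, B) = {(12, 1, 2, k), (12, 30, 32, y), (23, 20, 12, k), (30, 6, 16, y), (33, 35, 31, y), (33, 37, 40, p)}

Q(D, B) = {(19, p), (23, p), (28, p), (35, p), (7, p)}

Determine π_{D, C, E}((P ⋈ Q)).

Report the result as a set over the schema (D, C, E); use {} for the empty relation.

P ⋈ Q (natural join on B): {(33, 37, 40, p, 19), (33, 37, 40, p, 23), (33, 37, 40, p, 28), (33, 37, 40, p, 35), (33, 37, 40, p, 7)}
Keep only column(s) D, C, E: {(19, 40, 33), (23, 40, 33), (28, 40, 33), (35, 40, 33), (7, 40, 33)}

{(19, 40, 33), (23, 40, 33), (28, 40, 33), (35, 40, 33), (7, 40, 33)}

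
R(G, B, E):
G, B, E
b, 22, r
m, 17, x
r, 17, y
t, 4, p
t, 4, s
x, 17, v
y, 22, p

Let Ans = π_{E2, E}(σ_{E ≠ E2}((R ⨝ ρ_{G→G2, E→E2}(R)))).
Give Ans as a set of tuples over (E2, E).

{(p, r), (p, s), (r, p), (s, p), (v, x), (v, y), (x, v), (x, y), (y, v), (y, x)}

ρ[G→G2, E→E2]: schema becomes (G2, B, E2); tuples unchanged.
R ⋈ ρ_{G→G2, E→E2}(R) (natural join on B): {(b, 22, r, b, r), (b, 22, r, y, p), (m, 17, x, m, x), (m, 17, x, r, y), (m, 17, x, x, v), (r, 17, y, m, x), (r, 17, y, r, y), (r, 17, y, x, v), (t, 4, p, t, p), (t, 4, p, t, s), (t, 4, s, t, p), (t, 4, s, t, s), (x, 17, v, m, x), (x, 17, v, r, y), (x, 17, v, x, v), (y, 22, p, b, r), (y, 22, p, y, p)}
Filtering on E ≠ E2 leaves {(b, 22, r, y, p), (m, 17, x, r, y), (m, 17, x, x, v), (r, 17, y, m, x), (r, 17, y, x, v), (t, 4, p, t, s), (t, 4, s, t, p), (x, 17, v, m, x), (x, 17, v, r, y), (y, 22, p, b, r)}.
Keep only column(s) E2, E: {(p, r), (p, s), (r, p), (s, p), (v, x), (v, y), (x, v), (x, y), (y, v), (y, x)}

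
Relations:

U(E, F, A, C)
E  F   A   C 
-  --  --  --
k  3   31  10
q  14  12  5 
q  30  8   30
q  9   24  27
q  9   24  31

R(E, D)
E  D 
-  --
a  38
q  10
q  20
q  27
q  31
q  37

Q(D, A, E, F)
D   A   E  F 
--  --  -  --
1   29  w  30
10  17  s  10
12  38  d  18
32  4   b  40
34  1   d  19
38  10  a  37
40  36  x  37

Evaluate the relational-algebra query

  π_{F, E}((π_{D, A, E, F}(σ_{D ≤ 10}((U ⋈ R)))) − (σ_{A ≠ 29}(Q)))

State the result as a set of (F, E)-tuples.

Joining U and R on E yields {(q, 14, 12, 5, 10), (q, 14, 12, 5, 20), (q, 14, 12, 5, 27), (q, 14, 12, 5, 31), (q, 14, 12, 5, 37), (q, 30, 8, 30, 10), (q, 30, 8, 30, 20), (q, 30, 8, 30, 27), (q, 30, 8, 30, 31), (q, 30, 8, 30, 37), (q, 9, 24, 27, 10), (q, 9, 24, 27, 20), (q, 9, 24, 27, 27), (q, 9, 24, 27, 31), (q, 9, 24, 27, 37), (q, 9, 24, 31, 10), (q, 9, 24, 31, 20), (q, 9, 24, 31, 27), (q, 9, 24, 31, 31), (q, 9, 24, 31, 37)}.
σ[D ≤ 10]: keep tuples satisfying D ≤ 10 → {(q, 14, 12, 5, 10), (q, 30, 8, 30, 10), (q, 9, 24, 27, 10), (q, 9, 24, 31, 10)}
π[D, A, E, F]: project onto (D, A, E, F) (1 duplicate(s) eliminated) → {(10, 12, q, 14), (10, 24, q, 9), (10, 8, q, 30)}
σ[A ≠ 29]: keep tuples satisfying A ≠ 29 → {(10, 17, s, 10), (12, 38, d, 18), (32, 4, b, 40), (34, 1, d, 19), (38, 10, a, 37), (40, 36, x, 37)}
Set difference of the two operands is {(10, 12, q, 14), (10, 24, q, 9), (10, 8, q, 30)}.
π[F, E]: project onto (F, E) → {(14, q), (30, q), (9, q)}

{(14, q), (30, q), (9, q)}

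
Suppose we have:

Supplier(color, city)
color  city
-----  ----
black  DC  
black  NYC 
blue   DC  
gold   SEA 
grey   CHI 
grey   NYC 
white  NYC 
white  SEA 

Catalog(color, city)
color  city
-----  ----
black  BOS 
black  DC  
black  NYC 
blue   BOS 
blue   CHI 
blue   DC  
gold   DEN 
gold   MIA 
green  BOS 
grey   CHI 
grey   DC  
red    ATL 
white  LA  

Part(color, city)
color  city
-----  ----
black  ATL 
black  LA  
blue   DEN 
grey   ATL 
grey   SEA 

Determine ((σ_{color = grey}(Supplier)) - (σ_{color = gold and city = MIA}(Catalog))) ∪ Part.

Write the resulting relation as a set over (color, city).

{(black, ATL), (black, LA), (blue, DEN), (grey, ATL), (grey, CHI), (grey, NYC), (grey, SEA)}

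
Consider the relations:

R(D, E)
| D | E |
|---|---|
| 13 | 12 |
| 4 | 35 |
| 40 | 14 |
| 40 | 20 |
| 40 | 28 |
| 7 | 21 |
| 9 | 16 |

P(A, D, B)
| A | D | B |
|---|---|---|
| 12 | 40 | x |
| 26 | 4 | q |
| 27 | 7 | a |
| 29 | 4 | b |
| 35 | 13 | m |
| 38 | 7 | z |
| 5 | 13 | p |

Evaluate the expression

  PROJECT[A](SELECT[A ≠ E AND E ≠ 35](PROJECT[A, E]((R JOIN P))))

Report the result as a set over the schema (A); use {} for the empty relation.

R ⋈ P (natural join on D): {(13, 12, 35, m), (13, 12, 5, p), (4, 35, 26, q), (4, 35, 29, b), (40, 14, 12, x), (40, 20, 12, x), (40, 28, 12, x), (7, 21, 27, a), (7, 21, 38, z)}
Projecting to A, E: {(12, 14), (12, 20), (12, 28), (26, 35), (27, 21), (29, 35), (35, 12), (38, 21), (5, 12)}
Selection A ≠ E AND E ≠ 35: {(12, 14), (12, 20), (12, 28), (27, 21), (35, 12), (38, 21), (5, 12)}
Projecting to A (2 duplicate(s) eliminated): {12, 27, 35, 38, 5}

{12, 27, 35, 38, 5}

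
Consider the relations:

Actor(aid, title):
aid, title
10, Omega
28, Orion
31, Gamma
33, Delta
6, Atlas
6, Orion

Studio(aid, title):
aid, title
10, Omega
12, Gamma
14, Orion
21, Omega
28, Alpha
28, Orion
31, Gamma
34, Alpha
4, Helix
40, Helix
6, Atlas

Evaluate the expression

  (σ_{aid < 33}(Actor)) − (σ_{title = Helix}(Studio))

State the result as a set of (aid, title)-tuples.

Apply σ_{aid < 33}; surviving tuples: {(10, Omega), (28, Orion), (31, Gamma), (6, Atlas), (6, Orion)}
Apply σ_{title = Helix}; surviving tuples: {(4, Helix), (40, Helix)}
Difference: {(10, Omega), (28, Orion), (31, Gamma), (6, Atlas), (6, Orion)} with {(4, Helix), (40, Helix)} → {(10, Omega), (28, Orion), (31, Gamma), (6, Atlas), (6, Orion)}

{(10, Omega), (28, Orion), (31, Gamma), (6, Atlas), (6, Orion)}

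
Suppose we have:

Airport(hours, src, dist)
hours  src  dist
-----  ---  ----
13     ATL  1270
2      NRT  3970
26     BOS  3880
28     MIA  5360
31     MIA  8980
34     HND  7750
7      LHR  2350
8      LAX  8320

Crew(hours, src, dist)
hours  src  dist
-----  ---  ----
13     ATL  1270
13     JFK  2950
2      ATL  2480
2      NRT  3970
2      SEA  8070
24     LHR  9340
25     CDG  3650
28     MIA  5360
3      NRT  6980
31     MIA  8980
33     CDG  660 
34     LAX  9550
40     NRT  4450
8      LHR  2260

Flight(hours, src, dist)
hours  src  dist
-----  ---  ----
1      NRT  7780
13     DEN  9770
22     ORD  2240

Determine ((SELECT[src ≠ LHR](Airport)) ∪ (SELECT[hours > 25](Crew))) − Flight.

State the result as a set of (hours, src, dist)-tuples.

Apply σ_{src ≠ LHR}; surviving tuples: {(13, ATL, 1270), (2, NRT, 3970), (26, BOS, 3880), (28, MIA, 5360), (31, MIA, 8980), (34, HND, 7750), (8, LAX, 8320)}
Apply σ_{hours > 25}; surviving tuples: {(28, MIA, 5360), (31, MIA, 8980), (33, CDG, 660), (34, LAX, 9550), (40, NRT, 4450)}
Union: {(13, ATL, 1270), (2, NRT, 3970), (26, BOS, 3880), (28, MIA, 5360), (31, MIA, 8980), (34, HND, 7750), (8, LAX, 8320)} with {(28, MIA, 5360), (31, MIA, 8980), (33, CDG, 660), (34, LAX, 9550), (40, NRT, 4450)} → {(13, ATL, 1270), (2, NRT, 3970), (26, BOS, 3880), (28, MIA, 5360), (31, MIA, 8980), (33, CDG, 660), (34, HND, 7750), (34, LAX, 9550), (40, NRT, 4450), (8, LAX, 8320)}
Difference: {(13, ATL, 1270), (2, NRT, 3970), (26, BOS, 3880), (28, MIA, 5360), (31, MIA, 8980), (33, CDG, 660), (34, HND, 7750), (34, LAX, 9550), (40, NRT, 4450), (8, LAX, 8320)} with {(1, NRT, 7780), (13, DEN, 9770), (22, ORD, 2240)} → {(13, ATL, 1270), (2, NRT, 3970), (26, BOS, 3880), (28, MIA, 5360), (31, MIA, 8980), (33, CDG, 660), (34, HND, 7750), (34, LAX, 9550), (40, NRT, 4450), (8, LAX, 8320)}

{(13, ATL, 1270), (2, NRT, 3970), (26, BOS, 3880), (28, MIA, 5360), (31, MIA, 8980), (33, CDG, 660), (34, HND, 7750), (34, LAX, 9550), (40, NRT, 4450), (8, LAX, 8320)}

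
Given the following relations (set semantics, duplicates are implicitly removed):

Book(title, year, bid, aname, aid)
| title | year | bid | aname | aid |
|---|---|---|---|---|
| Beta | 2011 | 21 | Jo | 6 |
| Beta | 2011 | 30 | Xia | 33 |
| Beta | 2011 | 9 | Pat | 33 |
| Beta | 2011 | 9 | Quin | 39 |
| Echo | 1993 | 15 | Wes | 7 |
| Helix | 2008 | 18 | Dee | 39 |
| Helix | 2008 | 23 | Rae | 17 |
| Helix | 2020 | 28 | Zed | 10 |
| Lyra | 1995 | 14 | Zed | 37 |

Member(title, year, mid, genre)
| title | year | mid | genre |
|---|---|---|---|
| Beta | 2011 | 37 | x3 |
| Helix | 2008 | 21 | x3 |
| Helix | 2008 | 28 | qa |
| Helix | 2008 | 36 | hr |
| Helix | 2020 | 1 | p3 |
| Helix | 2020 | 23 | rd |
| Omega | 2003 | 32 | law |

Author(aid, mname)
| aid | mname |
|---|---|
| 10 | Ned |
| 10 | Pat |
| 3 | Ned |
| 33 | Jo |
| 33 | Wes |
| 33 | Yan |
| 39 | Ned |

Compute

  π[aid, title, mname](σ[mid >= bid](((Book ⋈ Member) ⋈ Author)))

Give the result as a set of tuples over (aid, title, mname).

{(33, Beta, Jo), (33, Beta, Wes), (33, Beta, Yan), (39, Beta, Ned), (39, Helix, Ned)}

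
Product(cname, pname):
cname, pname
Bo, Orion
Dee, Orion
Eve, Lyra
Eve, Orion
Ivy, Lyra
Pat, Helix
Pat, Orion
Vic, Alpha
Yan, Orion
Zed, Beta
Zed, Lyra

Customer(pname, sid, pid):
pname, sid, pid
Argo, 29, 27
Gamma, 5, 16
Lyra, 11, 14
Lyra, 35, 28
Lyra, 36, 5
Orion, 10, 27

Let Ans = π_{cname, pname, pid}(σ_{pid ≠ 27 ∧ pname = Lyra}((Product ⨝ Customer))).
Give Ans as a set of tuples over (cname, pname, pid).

{(Eve, Lyra, 14), (Eve, Lyra, 28), (Eve, Lyra, 5), (Ivy, Lyra, 14), (Ivy, Lyra, 28), (Ivy, Lyra, 5), (Zed, Lyra, 14), (Zed, Lyra, 28), (Zed, Lyra, 5)}

Natural join on pname: {(Bo, Orion, 10, 27), (Dee, Orion, 10, 27), (Eve, Lyra, 11, 14), (Eve, Lyra, 35, 28), (Eve, Lyra, 36, 5), (Eve, Orion, 10, 27), (Ivy, Lyra, 11, 14), (Ivy, Lyra, 35, 28), (Ivy, Lyra, 36, 5), (Pat, Orion, 10, 27), (Yan, Orion, 10, 27), (Zed, Lyra, 11, 14), (Zed, Lyra, 35, 28), (Zed, Lyra, 36, 5)}
σ[pid ≠ 27 ∧ pname = Lyra]: keep tuples satisfying pid ≠ 27 ∧ pname = Lyra → {(Eve, Lyra, 11, 14), (Eve, Lyra, 35, 28), (Eve, Lyra, 36, 5), (Ivy, Lyra, 11, 14), (Ivy, Lyra, 35, 28), (Ivy, Lyra, 36, 5), (Zed, Lyra, 11, 14), (Zed, Lyra, 35, 28), (Zed, Lyra, 36, 5)}
Projecting to cname, pname, pid: {(Eve, Lyra, 14), (Eve, Lyra, 28), (Eve, Lyra, 5), (Ivy, Lyra, 14), (Ivy, Lyra, 28), (Ivy, Lyra, 5), (Zed, Lyra, 14), (Zed, Lyra, 28), (Zed, Lyra, 5)}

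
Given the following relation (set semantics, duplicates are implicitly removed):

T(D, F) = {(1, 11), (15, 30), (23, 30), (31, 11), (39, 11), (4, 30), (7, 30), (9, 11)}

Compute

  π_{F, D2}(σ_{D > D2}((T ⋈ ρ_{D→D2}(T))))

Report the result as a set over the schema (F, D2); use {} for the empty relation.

{(11, 1), (11, 31), (11, 9), (30, 15), (30, 4), (30, 7)}

ρ[D→D2]: schema becomes (D2, F); tuples unchanged.
Joining T and ρ_{D→D2}(T) on F yields {(1, 11, 1), (1, 11, 31), (1, 11, 39), (1, 11, 9), (15, 30, 15), (15, 30, 23), (15, 30, 4), (15, 30, 7), (23, 30, 15), (23, 30, 23), (23, 30, 4), (23, 30, 7), (31, 11, 1), (31, 11, 31), (31, 11, 39), (31, 11, 9), (39, 11, 1), (39, 11, 31), (39, 11, 39), (39, 11, 9), (4, 30, 15), (4, 30, 23), (4, 30, 4), (4, 30, 7), (7, 30, 15), (7, 30, 23), (7, 30, 4), (7, 30, 7), (9, 11, 1), (9, 11, 31), (9, 11, 39), (9, 11, 9)}.
Apply σ_{D > D2}; surviving tuples: {(15, 30, 4), (15, 30, 7), (23, 30, 15), (23, 30, 4), (23, 30, 7), (31, 11, 1), (31, 11, 9), (39, 11, 1), (39, 11, 31), (39, 11, 9), (7, 30, 4), (9, 11, 1)}
π[F, D2]: project onto (F, D2) (6 duplicate(s) eliminated) → {(11, 1), (11, 31), (11, 9), (30, 15), (30, 4), (30, 7)}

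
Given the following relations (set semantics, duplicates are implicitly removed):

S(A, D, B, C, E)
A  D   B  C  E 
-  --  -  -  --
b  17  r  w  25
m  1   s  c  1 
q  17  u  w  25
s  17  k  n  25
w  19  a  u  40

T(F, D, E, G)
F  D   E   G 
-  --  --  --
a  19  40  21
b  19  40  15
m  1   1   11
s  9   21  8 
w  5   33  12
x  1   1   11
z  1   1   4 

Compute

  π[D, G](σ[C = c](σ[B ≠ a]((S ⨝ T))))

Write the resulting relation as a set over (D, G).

Joining S and T on D, E yields {(m, 1, s, c, 1, m, 11), (m, 1, s, c, 1, x, 11), (m, 1, s, c, 1, z, 4), (w, 19, a, u, 40, a, 21), (w, 19, a, u, 40, b, 15)}.
Filtering on B ≠ a leaves {(m, 1, s, c, 1, m, 11), (m, 1, s, c, 1, x, 11), (m, 1, s, c, 1, z, 4)}.
Filtering on C = c leaves {(m, 1, s, c, 1, m, 11), (m, 1, s, c, 1, x, 11), (m, 1, s, c, 1, z, 4)}.
Projecting to D, G (1 duplicate(s) eliminated): {(1, 11), (1, 4)}

{(1, 11), (1, 4)}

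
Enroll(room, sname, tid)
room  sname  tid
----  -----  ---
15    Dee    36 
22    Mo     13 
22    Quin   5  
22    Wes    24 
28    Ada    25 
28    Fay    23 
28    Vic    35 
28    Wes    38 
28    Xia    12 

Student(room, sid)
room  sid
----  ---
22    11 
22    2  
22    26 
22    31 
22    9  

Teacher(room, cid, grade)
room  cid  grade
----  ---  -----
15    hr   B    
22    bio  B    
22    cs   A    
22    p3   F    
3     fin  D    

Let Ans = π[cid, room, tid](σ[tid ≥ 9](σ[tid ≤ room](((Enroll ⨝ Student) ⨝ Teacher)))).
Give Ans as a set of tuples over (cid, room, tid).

{(bio, 22, 13), (cs, 22, 13), (p3, 22, 13)}

Natural join on room: {(22, Mo, 13, 11), (22, Mo, 13, 2), (22, Mo, 13, 26), (22, Mo, 13, 31), (22, Mo, 13, 9), (22, Quin, 5, 11), (22, Quin, 5, 2), (22, Quin, 5, 26), (22, Quin, 5, 31), (22, Quin, 5, 9), (22, Wes, 24, 11), (22, Wes, 24, 2), (22, Wes, 24, 26), (22, Wes, 24, 31), (22, Wes, 24, 9)}
Natural join on room: {(22, Mo, 13, 11, bio, B), (22, Mo, 13, 11, cs, A), (22, Mo, 13, 11, p3, F), (22, Mo, 13, 2, bio, B), (22, Mo, 13, 2, cs, A), (22, Mo, 13, 2, p3, F), (22, Mo, 13, 26, bio, B), (22, Mo, 13, 26, cs, A), (22, Mo, 13, 26, p3, F), (22, Mo, 13, 31, bio, B), (22, Mo, 13, 31, cs, A), (22, Mo, 13, 31, p3, F), (22, Mo, 13, 9, bio, B), (22, Mo, 13, 9, cs, A), (22, Mo, 13, 9, p3, F), (22, Quin, 5, 11, bio, B), (22, Quin, 5, 11, cs, A), (22, Quin, 5, 11, p3, F), (22, Quin, 5, 2, bio, B), (22, Quin, 5, 2, cs, A), (22, Quin, 5, 2, p3, F), (22, Quin, 5, 26, bio, B), (22, Quin, 5, 26, cs, A), (22, Quin, 5, 26, p3, F), (22, Quin, 5, 31, bio, B), (22, Quin, 5, 31, cs, A), (22, Quin, 5, 31, p3, F), (22, Quin, 5, 9, bio, B), (22, Quin, 5, 9, cs, A), (22, Quin, 5, 9, p3, F), (22, Wes, 24, 11, bio, B), (22, Wes, 24, 11, cs, A), (22, Wes, 24, 11, p3, F), (22, Wes, 24, 2, bio, B), (22, Wes, 24, 2, cs, A), (22, Wes, 24, 2, p3, F), (22, Wes, 24, 26, bio, B), (22, Wes, 24, 26, cs, A), (22, Wes, 24, 26, p3, F), (22, Wes, 24, 31, bio, B), (22, Wes, 24, 31, cs, A), (22, Wes, 24, 31, p3, F), (22, Wes, 24, 9, bio, B), (22, Wes, 24, 9, cs, A), (22, Wes, 24, 9, p3, F)}
σ[tid ≤ room]: keep tuples satisfying tid ≤ room → {(22, Mo, 13, 11, bio, B), (22, Mo, 13, 11, cs, A), (22, Mo, 13, 11, p3, F), (22, Mo, 13, 2, bio, B), (22, Mo, 13, 2, cs, A), (22, Mo, 13, 2, p3, F), (22, Mo, 13, 26, bio, B), (22, Mo, 13, 26, cs, A), (22, Mo, 13, 26, p3, F), (22, Mo, 13, 31, bio, B), (22, Mo, 13, 31, cs, A), (22, Mo, 13, 31, p3, F), (22, Mo, 13, 9, bio, B), (22, Mo, 13, 9, cs, A), (22, Mo, 13, 9, p3, F), (22, Quin, 5, 11, bio, B), (22, Quin, 5, 11, cs, A), (22, Quin, 5, 11, p3, F), (22, Quin, 5, 2, bio, B), (22, Quin, 5, 2, cs, A), (22, Quin, 5, 2, p3, F), (22, Quin, 5, 26, bio, B), (22, Quin, 5, 26, cs, A), (22, Quin, 5, 26, p3, F), (22, Quin, 5, 31, bio, B), (22, Quin, 5, 31, cs, A), (22, Quin, 5, 31, p3, F), (22, Quin, 5, 9, bio, B), (22, Quin, 5, 9, cs, A), (22, Quin, 5, 9, p3, F)}
σ[tid ≥ 9]: keep tuples satisfying tid ≥ 9 → {(22, Mo, 13, 11, bio, B), (22, Mo, 13, 11, cs, A), (22, Mo, 13, 11, p3, F), (22, Mo, 13, 2, bio, B), (22, Mo, 13, 2, cs, A), (22, Mo, 13, 2, p3, F), (22, Mo, 13, 26, bio, B), (22, Mo, 13, 26, cs, A), (22, Mo, 13, 26, p3, F), (22, Mo, 13, 31, bio, B), (22, Mo, 13, 31, cs, A), (22, Mo, 13, 31, p3, F), (22, Mo, 13, 9, bio, B), (22, Mo, 13, 9, cs, A), (22, Mo, 13, 9, p3, F)}
Projecting to cid, room, tid (12 duplicate(s) eliminated): {(bio, 22, 13), (cs, 22, 13), (p3, 22, 13)}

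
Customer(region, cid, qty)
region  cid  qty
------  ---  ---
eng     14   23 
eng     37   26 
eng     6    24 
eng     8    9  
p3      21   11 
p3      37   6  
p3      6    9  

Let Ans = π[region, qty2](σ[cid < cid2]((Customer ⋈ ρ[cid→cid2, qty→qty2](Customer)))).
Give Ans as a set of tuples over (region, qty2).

{(eng, 23), (eng, 26), (eng, 9), (p3, 11), (p3, 6)}

ρ[cid→cid2, qty→qty2]: schema becomes (region, cid2, qty2); tuples unchanged.
Joining Customer and ρ[cid→cid2, qty→qty2](Customer) on region yields {(eng, 14, 23, 14, 23), (eng, 14, 23, 37, 26), (eng, 14, 23, 6, 24), (eng, 14, 23, 8, 9), (eng, 37, 26, 14, 23), (eng, 37, 26, 37, 26), (eng, 37, 26, 6, 24), (eng, 37, 26, 8, 9), (eng, 6, 24, 14, 23), (eng, 6, 24, 37, 26), (eng, 6, 24, 6, 24), (eng, 6, 24, 8, 9), (eng, 8, 9, 14, 23), (eng, 8, 9, 37, 26), (eng, 8, 9, 6, 24), (eng, 8, 9, 8, 9), (p3, 21, 11, 21, 11), (p3, 21, 11, 37, 6), (p3, 21, 11, 6, 9), (p3, 37, 6, 21, 11), (p3, 37, 6, 37, 6), (p3, 37, 6, 6, 9), (p3, 6, 9, 21, 11), (p3, 6, 9, 37, 6), (p3, 6, 9, 6, 9)}.
σ[cid < cid2]: keep tuples satisfying cid < cid2 → {(eng, 14, 23, 37, 26), (eng, 6, 24, 14, 23), (eng, 6, 24, 37, 26), (eng, 6, 24, 8, 9), (eng, 8, 9, 14, 23), (eng, 8, 9, 37, 26), (p3, 21, 11, 37, 6), (p3, 6, 9, 21, 11), (p3, 6, 9, 37, 6)}
Keep only column(s) region, qty2 (4 duplicate(s) eliminated): {(eng, 23), (eng, 26), (eng, 9), (p3, 11), (p3, 6)}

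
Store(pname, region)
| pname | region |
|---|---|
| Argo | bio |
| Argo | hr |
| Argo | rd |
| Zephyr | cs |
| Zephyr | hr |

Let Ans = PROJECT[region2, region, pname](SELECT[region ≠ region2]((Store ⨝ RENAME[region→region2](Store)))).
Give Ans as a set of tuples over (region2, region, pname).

{(bio, hr, Argo), (bio, rd, Argo), (cs, hr, Zephyr), (hr, bio, Argo), (hr, cs, Zephyr), (hr, rd, Argo), (rd, bio, Argo), (rd, hr, Argo)}

ρ[region→region2]: schema becomes (pname, region2); tuples unchanged.
Natural join on pname: {(Argo, bio, bio), (Argo, bio, hr), (Argo, bio, rd), (Argo, hr, bio), (Argo, hr, hr), (Argo, hr, rd), (Argo, rd, bio), (Argo, rd, hr), (Argo, rd, rd), (Zephyr, cs, cs), (Zephyr, cs, hr), (Zephyr, hr, cs), (Zephyr, hr, hr)}
σ[region ≠ region2]: keep tuples satisfying region ≠ region2 → {(Argo, bio, hr), (Argo, bio, rd), (Argo, hr, bio), (Argo, hr, rd), (Argo, rd, bio), (Argo, rd, hr), (Zephyr, cs, hr), (Zephyr, hr, cs)}
Projecting to region2, region, pname: {(bio, hr, Argo), (bio, rd, Argo), (cs, hr, Zephyr), (hr, bio, Argo), (hr, cs, Zephyr), (hr, rd, Argo), (rd, bio, Argo), (rd, hr, Argo)}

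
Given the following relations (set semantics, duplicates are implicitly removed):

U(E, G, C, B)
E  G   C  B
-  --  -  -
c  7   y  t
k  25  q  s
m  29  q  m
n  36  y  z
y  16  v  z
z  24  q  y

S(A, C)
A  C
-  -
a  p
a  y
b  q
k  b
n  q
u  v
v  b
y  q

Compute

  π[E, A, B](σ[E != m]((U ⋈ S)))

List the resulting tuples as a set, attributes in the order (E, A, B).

{(c, a, t), (k, b, s), (k, n, s), (k, y, s), (n, a, z), (y, u, z), (z, b, y), (z, n, y), (z, y, y)}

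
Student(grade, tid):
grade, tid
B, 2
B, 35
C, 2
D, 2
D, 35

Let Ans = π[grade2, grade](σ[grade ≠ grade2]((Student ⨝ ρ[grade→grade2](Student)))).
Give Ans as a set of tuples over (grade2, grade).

{(B, C), (B, D), (C, B), (C, D), (D, B), (D, C)}

ρ[grade→grade2]: schema becomes (grade2, tid); tuples unchanged.
Natural join on tid: {(B, 2, B), (B, 2, C), (B, 2, D), (B, 35, B), (B, 35, D), (C, 2, B), (C, 2, C), (C, 2, D), (D, 2, B), (D, 2, C), (D, 2, D), (D, 35, B), (D, 35, D)}
σ[grade ≠ grade2]: keep tuples satisfying grade ≠ grade2 → {(B, 2, C), (B, 2, D), (B, 35, D), (C, 2, B), (C, 2, D), (D, 2, B), (D, 2, C), (D, 35, B)}
π[grade2, grade]: project onto (grade2, grade) (2 duplicate(s) eliminated) → {(B, C), (B, D), (C, B), (C, D), (D, B), (D, C)}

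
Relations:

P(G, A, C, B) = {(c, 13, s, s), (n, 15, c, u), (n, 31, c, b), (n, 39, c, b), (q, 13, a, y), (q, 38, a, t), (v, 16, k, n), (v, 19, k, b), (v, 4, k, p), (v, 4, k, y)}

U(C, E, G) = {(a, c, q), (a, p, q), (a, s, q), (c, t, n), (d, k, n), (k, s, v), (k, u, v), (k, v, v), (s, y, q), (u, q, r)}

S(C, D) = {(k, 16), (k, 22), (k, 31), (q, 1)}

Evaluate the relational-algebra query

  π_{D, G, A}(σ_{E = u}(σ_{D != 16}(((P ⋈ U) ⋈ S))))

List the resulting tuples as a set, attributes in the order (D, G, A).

{(22, v, 16), (22, v, 19), (22, v, 4), (31, v, 16), (31, v, 19), (31, v, 4)}

Natural join on G, C: {(n, 15, c, u, t), (n, 31, c, b, t), (n, 39, c, b, t), (q, 13, a, y, c), (q, 13, a, y, p), (q, 13, a, y, s), (q, 38, a, t, c), (q, 38, a, t, p), (q, 38, a, t, s), (v, 16, k, n, s), (v, 16, k, n, u), (v, 16, k, n, v), (v, 19, k, b, s), (v, 19, k, b, u), (v, 19, k, b, v), (v, 4, k, p, s), (v, 4, k, p, u), (v, 4, k, p, v), (v, 4, k, y, s), (v, 4, k, y, u), (v, 4, k, y, v)}
Natural join on C: {(v, 16, k, n, s, 16), (v, 16, k, n, s, 22), (v, 16, k, n, s, 31), (v, 16, k, n, u, 16), (v, 16, k, n, u, 22), (v, 16, k, n, u, 31), (v, 16, k, n, v, 16), (v, 16, k, n, v, 22), (v, 16, k, n, v, 31), (v, 19, k, b, s, 16), (v, 19, k, b, s, 22), (v, 19, k, b, s, 31), (v, 19, k, b, u, 16), (v, 19, k, b, u, 22), (v, 19, k, b, u, 31), (v, 19, k, b, v, 16), (v, 19, k, b, v, 22), (v, 19, k, b, v, 31), (v, 4, k, p, s, 16), (v, 4, k, p, s, 22), (v, 4, k, p, s, 31), (v, 4, k, p, u, 16), (v, 4, k, p, u, 22), (v, 4, k, p, u, 31), (v, 4, k, p, v, 16), (v, 4, k, p, v, 22), (v, 4, k, p, v, 31), (v, 4, k, y, s, 16), (v, 4, k, y, s, 22), (v, 4, k, y, s, 31), (v, 4, k, y, u, 16), (v, 4, k, y, u, 22), (v, 4, k, y, u, 31), (v, 4, k, y, v, 16), (v, 4, k, y, v, 22), (v, 4, k, y, v, 31)}
σ[D != 16]: keep tuples satisfying D != 16 → {(v, 16, k, n, s, 22), (v, 16, k, n, s, 31), (v, 16, k, n, u, 22), (v, 16, k, n, u, 31), (v, 16, k, n, v, 22), (v, 16, k, n, v, 31), (v, 19, k, b, s, 22), (v, 19, k, b, s, 31), (v, 19, k, b, u, 22), (v, 19, k, b, u, 31), (v, 19, k, b, v, 22), (v, 19, k, b, v, 31), (v, 4, k, p, s, 22), (v, 4, k, p, s, 31), (v, 4, k, p, u, 22), (v, 4, k, p, u, 31), (v, 4, k, p, v, 22), (v, 4, k, p, v, 31), (v, 4, k, y, s, 22), (v, 4, k, y, s, 31), (v, 4, k, y, u, 22), (v, 4, k, y, u, 31), (v, 4, k, y, v, 22), (v, 4, k, y, v, 31)}
σ[E = u]: keep tuples satisfying E = u → {(v, 16, k, n, u, 22), (v, 16, k, n, u, 31), (v, 19, k, b, u, 22), (v, 19, k, b, u, 31), (v, 4, k, p, u, 22), (v, 4, k, p, u, 31), (v, 4, k, y, u, 22), (v, 4, k, y, u, 31)}
π_{D, G, A} gives {(22, v, 16), (22, v, 19), (22, v, 4), (31, v, 16), (31, v, 19), (31, v, 4)} (2 duplicate(s) eliminated).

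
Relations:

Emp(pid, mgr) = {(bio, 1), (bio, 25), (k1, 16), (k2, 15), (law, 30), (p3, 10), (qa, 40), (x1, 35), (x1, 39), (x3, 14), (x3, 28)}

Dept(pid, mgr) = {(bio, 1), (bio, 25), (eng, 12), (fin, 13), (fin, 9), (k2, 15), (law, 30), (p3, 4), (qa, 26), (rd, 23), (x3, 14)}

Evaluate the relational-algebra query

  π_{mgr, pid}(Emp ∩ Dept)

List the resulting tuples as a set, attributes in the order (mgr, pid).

Taking the intersection: {(bio, 1), (bio, 25), (k2, 15), (law, 30), (x3, 14)}
Keep only column(s) mgr, pid: {(1, bio), (14, x3), (15, k2), (25, bio), (30, law)}

{(1, bio), (14, x3), (15, k2), (25, bio), (30, law)}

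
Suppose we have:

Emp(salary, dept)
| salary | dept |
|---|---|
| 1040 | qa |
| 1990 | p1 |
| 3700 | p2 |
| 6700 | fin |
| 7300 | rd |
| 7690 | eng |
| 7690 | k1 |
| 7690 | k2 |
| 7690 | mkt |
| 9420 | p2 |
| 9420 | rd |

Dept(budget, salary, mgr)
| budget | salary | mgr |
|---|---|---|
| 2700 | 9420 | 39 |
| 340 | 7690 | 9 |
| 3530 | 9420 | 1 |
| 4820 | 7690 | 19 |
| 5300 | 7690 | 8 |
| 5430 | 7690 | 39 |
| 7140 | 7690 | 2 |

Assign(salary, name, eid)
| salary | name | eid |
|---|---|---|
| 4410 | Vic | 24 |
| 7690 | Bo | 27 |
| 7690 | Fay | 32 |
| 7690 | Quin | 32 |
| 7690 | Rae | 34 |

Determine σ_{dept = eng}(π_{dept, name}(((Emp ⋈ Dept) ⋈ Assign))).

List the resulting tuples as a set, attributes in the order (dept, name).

{(eng, Bo), (eng, Fay), (eng, Quin), (eng, Rae)}

Joining Emp and Dept on salary yields {(7690, eng, 340, 9), (7690, eng, 4820, 19), (7690, eng, 5300, 8), (7690, eng, 5430, 39), (7690, eng, 7140, 2), (7690, k1, 340, 9), (7690, k1, 4820, 19), (7690, k1, 5300, 8), (7690, k1, 5430, 39), (7690, k1, 7140, 2), (7690, k2, 340, 9), (7690, k2, 4820, 19), (7690, k2, 5300, 8), (7690, k2, 5430, 39), (7690, k2, 7140, 2), (7690, mkt, 340, 9), (7690, mkt, 4820, 19), (7690, mkt, 5300, 8), (7690, mkt, 5430, 39), (7690, mkt, 7140, 2), (9420, p2, 2700, 39), (9420, p2, 3530, 1), (9420, rd, 2700, 39), (9420, rd, 3530, 1)}.
Joining (Emp ⋈ Dept) and Assign on salary yields {(7690, eng, 340, 9, Bo, 27), (7690, eng, 340, 9, Fay, 32), (7690, eng, 340, 9, Quin, 32), (7690, eng, 340, 9, Rae, 34), (7690, eng, 4820, 19, Bo, 27), (7690, eng, 4820, 19, Fay, 32), (7690, eng, 4820, 19, Quin, 32), (7690, eng, 4820, 19, Rae, 34), (7690, eng, 5300, 8, Bo, 27), (7690, eng, 5300, 8, Fay, 32), (7690, eng, 5300, 8, Quin, 32), (7690, eng, 5300, 8, Rae, 34), (7690, eng, 5430, 39, Bo, 27), (7690, eng, 5430, 39, Fay, 32), (7690, eng, 5430, 39, Quin, 32), (7690, eng, 5430, 39, Rae, 34), (7690, eng, 7140, 2, Bo, 27), (7690, eng, 7140, 2, Fay, 32), (7690, eng, 7140, 2, Quin, 32), (7690, eng, 7140, 2, Rae, 34), (7690, k1, 340, 9, Bo, 27), (7690, k1, 340, 9, Fay, 32), (7690, k1, 340, 9, Quin, 32), (7690, k1, 340, 9, Rae, 34), (7690, k1, 4820, 19, Bo, 27), (7690, k1, 4820, 19, Fay, 32), (7690, k1, 4820, 19, Quin, 32), (7690, k1, 4820, 19, Rae, 34), (7690, k1, 5300, 8, Bo, 27), (7690, k1, 5300, 8, Fay, 32), (7690, k1, 5300, 8, Quin, 32), (7690, k1, 5300, 8, Rae, 34), (7690, k1, 5430, 39, Bo, 27), (7690, k1, 5430, 39, Fay, 32), (7690, k1, 5430, 39, Quin, 32), (7690, k1, 5430, 39, Rae, 34), (7690, k1, 7140, 2, Bo, 27), (7690, k1, 7140, 2, Fay, 32), (7690, k1, 7140, 2, Quin, 32), (7690, k1, 7140, 2, Rae, 34), (7690, k2, 340, 9, Bo, 27), (7690, k2, 340, 9, Fay, 32), (7690, k2, 340, 9, Quin, 32), (7690, k2, 340, 9, Rae, 34), (7690, k2, 4820, 19, Bo, 27), (7690, k2, 4820, 19, Fay, 32), (7690, k2, 4820, 19, Quin, 32), (7690, k2, 4820, 19, Rae, 34), (7690, k2, 5300, 8, Bo, 27), (7690, k2, 5300, 8, Fay, 32), (7690, k2, 5300, 8, Quin, 32), (7690, k2, 5300, 8, Rae, 34), (7690, k2, 5430, 39, Bo, 27), (7690, k2, 5430, 39, Fay, 32), (7690, k2, 5430, 39, Quin, 32), (7690, k2, 5430, 39, Rae, 34), (7690, k2, 7140, 2, Bo, 27), (7690, k2, 7140, 2, Fay, 32), (7690, k2, 7140, 2, Quin, 32), (7690, k2, 7140, 2, Rae, 34), (7690, mkt, 340, 9, Bo, 27), (7690, mkt, 340, 9, Fay, 32), (7690, mkt, 340, 9, Quin, 32), (7690, mkt, 340, 9, Rae, 34), (7690, mkt, 4820, 19, Bo, 27), (7690, mkt, 4820, 19, Fay, 32), (7690, mkt, 4820, 19, Quin, 32), (7690, mkt, 4820, 19, Rae, 34), (7690, mkt, 5300, 8, Bo, 27), (7690, mkt, 5300, 8, Fay, 32), (7690, mkt, 5300, 8, Quin, 32), (7690, mkt, 5300, 8, Rae, 34), (7690, mkt, 5430, 39, Bo, 27), (7690, mkt, 5430, 39, Fay, 32), (7690, mkt, 5430, 39, Quin, 32), (7690, mkt, 5430, 39, Rae, 34), (7690, mkt, 7140, 2, Bo, 27), (7690, mkt, 7140, 2, Fay, 32), (7690, mkt, 7140, 2, Quin, 32), (7690, mkt, 7140, 2, Rae, 34)}.
π[dept, name]: project onto (dept, name) (64 duplicate(s) eliminated) → {(eng, Bo), (eng, Fay), (eng, Quin), (eng, Rae), (k1, Bo), (k1, Fay), (k1, Quin), (k1, Rae), (k2, Bo), (k2, Fay), (k2, Quin), (k2, Rae), (mkt, Bo), (mkt, Fay), (mkt, Quin), (mkt, Rae)}
Selection dept = eng: {(eng, Bo), (eng, Fay), (eng, Quin), (eng, Rae)}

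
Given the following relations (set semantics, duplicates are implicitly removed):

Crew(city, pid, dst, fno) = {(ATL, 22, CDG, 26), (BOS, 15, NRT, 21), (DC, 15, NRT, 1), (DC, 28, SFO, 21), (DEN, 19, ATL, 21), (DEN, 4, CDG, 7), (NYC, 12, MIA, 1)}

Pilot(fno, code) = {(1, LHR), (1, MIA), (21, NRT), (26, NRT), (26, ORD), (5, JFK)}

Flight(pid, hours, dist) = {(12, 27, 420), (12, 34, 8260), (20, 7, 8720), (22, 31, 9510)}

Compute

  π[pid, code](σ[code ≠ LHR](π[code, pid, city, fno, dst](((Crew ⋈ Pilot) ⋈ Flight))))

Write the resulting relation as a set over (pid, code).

Joining Crew and Pilot on fno yields {(ATL, 22, CDG, 26, NRT), (ATL, 22, CDG, 26, ORD), (BOS, 15, NRT, 21, NRT), (DC, 15, NRT, 1, LHR), (DC, 15, NRT, 1, MIA), (DC, 28, SFO, 21, NRT), (DEN, 19, ATL, 21, NRT), (NYC, 12, MIA, 1, LHR), (NYC, 12, MIA, 1, MIA)}.
Joining (Crew ⋈ Pilot) and Flight on pid yields {(ATL, 22, CDG, 26, NRT, 31, 9510), (ATL, 22, CDG, 26, ORD, 31, 9510), (NYC, 12, MIA, 1, LHR, 27, 420), (NYC, 12, MIA, 1, LHR, 34, 8260), (NYC, 12, MIA, 1, MIA, 27, 420), (NYC, 12, MIA, 1, MIA, 34, 8260)}.
π[code, pid, city, fno, dst]: project onto (code, pid, city, fno, dst) (2 duplicate(s) eliminated) → {(LHR, 12, NYC, 1, MIA), (MIA, 12, NYC, 1, MIA), (NRT, 22, ATL, 26, CDG), (ORD, 22, ATL, 26, CDG)}
Selection code ≠ LHR: {(MIA, 12, NYC, 1, MIA), (NRT, 22, ATL, 26, CDG), (ORD, 22, ATL, 26, CDG)}
π[pid, code]: project onto (pid, code) → {(12, MIA), (22, NRT), (22, ORD)}

{(12, MIA), (22, NRT), (22, ORD)}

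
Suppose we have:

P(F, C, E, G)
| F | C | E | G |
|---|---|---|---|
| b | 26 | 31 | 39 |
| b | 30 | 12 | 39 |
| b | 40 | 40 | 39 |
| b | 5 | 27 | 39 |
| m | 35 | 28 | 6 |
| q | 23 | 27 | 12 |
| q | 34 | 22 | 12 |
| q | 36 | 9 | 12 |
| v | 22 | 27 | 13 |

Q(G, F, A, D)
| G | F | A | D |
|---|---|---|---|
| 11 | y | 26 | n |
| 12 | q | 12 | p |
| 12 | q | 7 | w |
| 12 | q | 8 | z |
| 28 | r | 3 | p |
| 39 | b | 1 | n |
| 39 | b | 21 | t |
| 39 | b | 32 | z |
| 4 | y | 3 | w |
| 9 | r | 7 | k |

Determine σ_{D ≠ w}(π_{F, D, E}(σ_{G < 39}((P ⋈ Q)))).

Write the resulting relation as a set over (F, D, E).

{(q, p, 22), (q, p, 27), (q, p, 9), (q, z, 22), (q, z, 27), (q, z, 9)}

Natural join on F, G: {(b, 26, 31, 39, 1, n), (b, 26, 31, 39, 21, t), (b, 26, 31, 39, 32, z), (b, 30, 12, 39, 1, n), (b, 30, 12, 39, 21, t), (b, 30, 12, 39, 32, z), (b, 40, 40, 39, 1, n), (b, 40, 40, 39, 21, t), (b, 40, 40, 39, 32, z), (b, 5, 27, 39, 1, n), (b, 5, 27, 39, 21, t), (b, 5, 27, 39, 32, z), (q, 23, 27, 12, 12, p), (q, 23, 27, 12, 7, w), (q, 23, 27, 12, 8, z), (q, 34, 22, 12, 12, p), (q, 34, 22, 12, 7, w), (q, 34, 22, 12, 8, z), (q, 36, 9, 12, 12, p), (q, 36, 9, 12, 7, w), (q, 36, 9, 12, 8, z)}
σ[G < 39]: keep tuples satisfying G < 39 → {(q, 23, 27, 12, 12, p), (q, 23, 27, 12, 7, w), (q, 23, 27, 12, 8, z), (q, 34, 22, 12, 12, p), (q, 34, 22, 12, 7, w), (q, 34, 22, 12, 8, z), (q, 36, 9, 12, 12, p), (q, 36, 9, 12, 7, w), (q, 36, 9, 12, 8, z)}
Keep only column(s) F, D, E: {(q, p, 22), (q, p, 27), (q, p, 9), (q, w, 22), (q, w, 27), (q, w, 9), (q, z, 22), (q, z, 27), (q, z, 9)}
σ[D ≠ w]: keep tuples satisfying D ≠ w → {(q, p, 22), (q, p, 27), (q, p, 9), (q, z, 22), (q, z, 27), (q, z, 9)}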